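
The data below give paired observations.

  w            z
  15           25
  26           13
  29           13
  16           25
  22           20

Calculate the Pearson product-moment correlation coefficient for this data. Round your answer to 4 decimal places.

n = 5, Σw = 108, Σz = 96, Σw² = 2482, Σz² = 1988, Σwz = 1930
nΣwz − ΣwΣz = 9650 − 10368 = -718
nΣw² − (Σw)² = 12410 − 11664 = 746; nΣz² − (Σz)² = 9940 − 9216 = 724
r = -718 / √(746 × 724) = -718 / 734.9177 ≈ -0.9770

-0.9770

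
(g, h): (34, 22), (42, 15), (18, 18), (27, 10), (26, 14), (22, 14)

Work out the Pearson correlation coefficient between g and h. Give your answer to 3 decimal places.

n = 6, Σg = 169, Σh = 93, Σg² = 5133, Σh² = 1525, Σgh = 2644
nΣgh − ΣgΣh = 15864 − 15717 = 147
nΣg² − (Σg)² = 30798 − 28561 = 2237; nΣh² − (Σh)² = 9150 − 8649 = 501
r = 147 / √(2237 × 501) = 147 / 1058.6487 ≈ 0.139

0.139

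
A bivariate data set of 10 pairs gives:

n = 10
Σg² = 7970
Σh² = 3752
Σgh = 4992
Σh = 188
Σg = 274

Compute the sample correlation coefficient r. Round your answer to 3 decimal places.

-0.502

r = (nΣgh − ΣgΣh) / √[(nΣg² − (Σg)²)(nΣh² − (Σh)²)]
Numerator: 10×4992 − 274×188 = -1592
Denominator: √[(79700 − 75076)(37520 − 35344)] = √[4624 × 2176] = 3172.0378
r = -1592 / 3172.0378 ≈ -0.502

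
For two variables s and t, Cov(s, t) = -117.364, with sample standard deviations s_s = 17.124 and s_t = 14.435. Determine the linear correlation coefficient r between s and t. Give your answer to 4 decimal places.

r = Cov(s,t) / (s_s · s_t) = -117.364 / (17.124 × 14.435)
  = -117.364 / 247.1849 ≈ -0.4748

-0.4748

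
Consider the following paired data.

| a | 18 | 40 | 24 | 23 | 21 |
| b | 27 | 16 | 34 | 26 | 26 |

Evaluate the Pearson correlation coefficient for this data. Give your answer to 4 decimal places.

-0.7477

n = 5, Σa = 126, Σb = 129, Σa² = 3470, Σb² = 3493, Σab = 3086
nΣab − ΣaΣb = 15430 − 16254 = -824
nΣa² − (Σa)² = 17350 − 15876 = 1474; nΣb² − (Σb)² = 17465 − 16641 = 824
r = -824 / √(1474 × 824) = -824 / 1102.0780 ≈ -0.7477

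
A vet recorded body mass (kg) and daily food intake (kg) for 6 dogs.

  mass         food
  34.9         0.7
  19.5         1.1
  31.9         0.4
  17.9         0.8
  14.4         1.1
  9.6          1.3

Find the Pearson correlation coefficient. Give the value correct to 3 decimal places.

n = 6, Σx = 128.2, Σy = 5.4, Σx² = 3235.8, Σy² = 5.4, Σxy = 101.28
nΣxy − ΣxΣy = 607.68 − 692.28 = -84.6
nΣx² − (Σx)² = 19414.8 − 16435.24 = 2979.56; nΣy² − (Σy)² = 32.4 − 29.16 = 3.24
r = -84.6 / √(2979.56 × 3.24) = -84.6 / 98.2536 ≈ -0.861

-0.861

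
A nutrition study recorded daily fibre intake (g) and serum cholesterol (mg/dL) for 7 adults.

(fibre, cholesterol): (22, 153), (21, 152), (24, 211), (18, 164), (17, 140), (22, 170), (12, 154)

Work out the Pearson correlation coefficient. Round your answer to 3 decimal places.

n = 7, Σx = 136, Σy = 1144, Σx² = 2742, Σy² = 190146, Σxy = 22542
nΣxy − ΣxΣy = 157794 − 155584 = 2210
nΣx² − (Σx)² = 19194 − 18496 = 698; nΣy² − (Σy)² = 1331022 − 1308736 = 22286
r = 2210 / √(698 × 22286) = 2210 / 3944.0624 ≈ 0.560

0.560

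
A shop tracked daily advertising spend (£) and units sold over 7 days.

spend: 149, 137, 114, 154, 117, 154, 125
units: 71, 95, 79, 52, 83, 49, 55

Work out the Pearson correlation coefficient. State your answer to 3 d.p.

n = 7, Σx = 950, Σy = 484, Σx² = 130712, Σy² = 35326, Σxy = 64740
nΣxy − ΣxΣy = 453180 − 459800 = -6620
nΣx² − (Σx)² = 914984 − 902500 = 12484; nΣy² − (Σy)² = 247282 − 234256 = 13026
r = -6620 / √(12484 × 13026) = -6620 / 12752.1208 ≈ -0.519

-0.519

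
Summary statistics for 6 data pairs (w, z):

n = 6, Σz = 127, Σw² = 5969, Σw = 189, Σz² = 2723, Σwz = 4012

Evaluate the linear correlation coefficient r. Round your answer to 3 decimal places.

r = (nΣwz − ΣwΣz) / √[(nΣw² − (Σw)²)(nΣz² − (Σz)²)]
Numerator: 6×4012 − 189×127 = 69
Denominator: √[(35814 − 35721)(16338 − 16129)] = √[93 × 209] = 139.4166
r = 69 / 139.4166 ≈ 0.495

0.495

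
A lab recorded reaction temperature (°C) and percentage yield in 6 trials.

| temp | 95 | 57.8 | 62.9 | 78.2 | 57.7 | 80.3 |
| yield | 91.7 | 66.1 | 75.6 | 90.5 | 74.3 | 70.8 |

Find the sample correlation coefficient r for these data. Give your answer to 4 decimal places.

0.7285

n = 6, Σx = 431.9, Σy = 469, Σx² = 32214.87, Σy² = 37216.84, Σxy = 34336.77
nΣxy − ΣxΣy = 206020.62 − 202561.1 = 3459.52
nΣx² − (Σx)² = 193289.22 − 186537.61 = 6751.61; nΣy² − (Σy)² = 223301.04 − 219961 = 3340.04
r = 3459.52 / √(6751.61 × 3340.04) = 3459.52 / 4748.7522 ≈ 0.7285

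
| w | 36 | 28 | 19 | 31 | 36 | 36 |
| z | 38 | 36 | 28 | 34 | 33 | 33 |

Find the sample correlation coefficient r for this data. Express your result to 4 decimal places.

n = 6, Σw = 186, Σz = 202, Σw² = 5994, Σz² = 6858, Σwz = 6338
nΣwz − ΣwΣz = 38028 − 37572 = 456
nΣw² − (Σw)² = 35964 − 34596 = 1368; nΣz² − (Σz)² = 41148 − 40804 = 344
r = 456 / √(1368 × 344) = 456 / 685.9971 ≈ 0.6647

0.6647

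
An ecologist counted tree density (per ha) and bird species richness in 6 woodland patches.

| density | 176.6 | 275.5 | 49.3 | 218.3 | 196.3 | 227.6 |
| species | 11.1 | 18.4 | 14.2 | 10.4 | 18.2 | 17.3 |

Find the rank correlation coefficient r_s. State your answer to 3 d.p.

Rank density: 2, 6, 1, 4, 3, 5
Rank species: 2, 6, 3, 1, 5, 4
d = rank(density) − rank(species): 0, 0, -2, 3, -2, 1; Σd² = 18
ρ = 1 − 6Σd² / [n(n²−1)] = 1 − 6×18 / (6×35) = 1 − 108/210 ≈ 0.486

0.486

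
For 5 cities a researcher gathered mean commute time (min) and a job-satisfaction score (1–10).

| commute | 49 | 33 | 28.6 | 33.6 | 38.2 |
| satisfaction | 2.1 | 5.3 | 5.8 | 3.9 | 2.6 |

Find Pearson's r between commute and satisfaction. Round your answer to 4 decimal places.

n = 5, Σx = 182.4, Σy = 19.7, Σx² = 6896.16, Σy² = 88.11, Σxy = 674.04
nΣxy − ΣxΣy = 3370.2 − 3593.28 = -223.08
nΣx² − (Σx)² = 34480.8 − 33269.76 = 1211.04; nΣy² − (Σy)² = 440.55 − 388.09 = 52.46
r = -223.08 / √(1211.04 × 52.46) = -223.08 / 252.0539 ≈ -0.8850

-0.8850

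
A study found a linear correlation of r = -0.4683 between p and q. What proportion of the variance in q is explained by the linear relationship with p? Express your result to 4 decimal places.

0.2193

r² = (-0.4683)² = 0.2193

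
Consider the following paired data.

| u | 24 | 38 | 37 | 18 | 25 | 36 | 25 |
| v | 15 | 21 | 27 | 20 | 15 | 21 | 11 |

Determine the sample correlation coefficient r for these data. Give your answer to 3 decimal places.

0.613

n = 7, Σu = 203, Σv = 130, Σu² = 6259, Σv² = 2582, Σuv = 3923
nΣuv − ΣuΣv = 27461 − 26390 = 1071
nΣu² − (Σu)² = 43813 − 41209 = 2604; nΣv² − (Σv)² = 18074 − 16900 = 1174
r = 1071 / √(2604 × 1174) = 1071 / 1748.4553 ≈ 0.613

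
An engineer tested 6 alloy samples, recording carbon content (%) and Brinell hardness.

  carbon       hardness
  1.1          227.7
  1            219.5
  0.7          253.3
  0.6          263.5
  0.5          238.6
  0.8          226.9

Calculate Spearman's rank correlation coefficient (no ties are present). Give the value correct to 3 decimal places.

Rank carbon: 6, 5, 3, 2, 1, 4
Rank hardness: 3, 1, 5, 6, 4, 2
d = rank(carbon) − rank(hardness): 3, 4, -2, -4, -3, 2; Σd² = 58
ρ = 1 − 6Σd² / [n(n²−1)] = 1 − 6×58 / (6×35) = 1 − 348/210 ≈ -0.657

-0.657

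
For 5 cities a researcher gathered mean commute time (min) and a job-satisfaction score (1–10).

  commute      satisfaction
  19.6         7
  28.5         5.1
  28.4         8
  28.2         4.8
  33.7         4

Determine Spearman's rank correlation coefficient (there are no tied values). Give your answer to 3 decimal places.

-0.500

Rank commute: 1, 4, 3, 2, 5
Rank satisfaction: 4, 3, 5, 2, 1
d = rank(commute) − rank(satisfaction): -3, 1, -2, 0, 4; Σd² = 30
ρ = 1 − 6Σd² / [n(n²−1)] = 1 − 6×30 / (5×24) = 1 − 180/120 ≈ -0.500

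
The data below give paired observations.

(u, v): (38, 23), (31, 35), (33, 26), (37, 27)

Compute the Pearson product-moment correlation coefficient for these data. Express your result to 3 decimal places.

n = 4, Σu = 139, Σv = 111, Σu² = 4863, Σv² = 3159, Σuv = 3816
nΣuv − ΣuΣv = 15264 − 15429 = -165
nΣu² − (Σu)² = 19452 − 19321 = 131; nΣv² − (Σv)² = 12636 − 12321 = 315
r = -165 / √(131 × 315) = -165 / 203.1379 ≈ -0.812

-0.812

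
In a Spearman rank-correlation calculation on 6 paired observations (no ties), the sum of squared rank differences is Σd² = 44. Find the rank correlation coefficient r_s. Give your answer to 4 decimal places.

ρ = 1 − 6Σd² / [n(n²−1)] = 1 − 6×44 / (6×35)
  = 1 − 264/210 = 1 − 1.25714 ≈ -0.2571

-0.2571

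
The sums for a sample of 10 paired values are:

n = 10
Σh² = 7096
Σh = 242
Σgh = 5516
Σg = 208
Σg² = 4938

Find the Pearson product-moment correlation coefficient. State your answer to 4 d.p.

0.5540

r = (nΣgh − ΣgΣh) / √[(nΣg² − (Σg)²)(nΣh² − (Σh)²)]
Numerator: 10×5516 − 208×242 = 4824
Denominator: √[(49380 − 43264)(70960 − 58564)] = √[6116 × 12396] = 8707.1198
r = 4824 / 8707.1198 ≈ 0.5540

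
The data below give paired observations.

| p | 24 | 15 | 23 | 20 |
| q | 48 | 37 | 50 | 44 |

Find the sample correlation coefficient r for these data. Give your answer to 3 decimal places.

n = 4, Σp = 82, Σq = 179, Σp² = 1730, Σq² = 8109, Σpq = 3737
nΣpq − ΣpΣq = 14948 − 14678 = 270
nΣp² − (Σp)² = 6920 − 6724 = 196; nΣq² − (Σq)² = 32436 − 32041 = 395
r = 270 / √(196 × 395) = 270 / 278.2445 ≈ 0.970

0.970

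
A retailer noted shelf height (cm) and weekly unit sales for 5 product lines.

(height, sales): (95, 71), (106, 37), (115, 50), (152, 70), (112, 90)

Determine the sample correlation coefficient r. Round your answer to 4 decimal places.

0.1409

n = 5, Σx = 580, Σy = 318, Σx² = 69134, Σy² = 21910, Σxy = 37137
nΣxy − ΣxΣy = 185685 − 184440 = 1245
nΣx² − (Σx)² = 345670 − 336400 = 9270; nΣy² − (Σy)² = 109550 − 101124 = 8426
r = 1245 / √(9270 × 8426) = 1245 / 8837.9308 ≈ 0.1409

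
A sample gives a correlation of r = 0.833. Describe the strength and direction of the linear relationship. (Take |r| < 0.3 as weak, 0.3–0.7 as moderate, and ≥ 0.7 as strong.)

r = 0.833 > 0 so the relationship is positive.
|r| = 0.833, which falls in the strong range.

strong positive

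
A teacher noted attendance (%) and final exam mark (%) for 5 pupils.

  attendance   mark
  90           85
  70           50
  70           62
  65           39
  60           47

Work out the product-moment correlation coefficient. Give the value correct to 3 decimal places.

n = 5, Σx = 355, Σy = 283, Σx² = 25725, Σy² = 17299, Σxy = 20845
nΣxy − ΣxΣy = 104225 − 100465 = 3760
nΣx² − (Σx)² = 128625 − 126025 = 2600; nΣy² − (Σy)² = 86495 − 80089 = 6406
r = 3760 / √(2600 × 6406) = 3760 / 4081.1273 ≈ 0.921

0.921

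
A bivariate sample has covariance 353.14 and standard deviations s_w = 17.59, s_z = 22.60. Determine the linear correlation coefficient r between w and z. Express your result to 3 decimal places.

r = Cov(w,z) / (s_w · s_z) = 353.14 / (17.59 × 22.60)
  = 353.14 / 397.5340 ≈ 0.888

0.888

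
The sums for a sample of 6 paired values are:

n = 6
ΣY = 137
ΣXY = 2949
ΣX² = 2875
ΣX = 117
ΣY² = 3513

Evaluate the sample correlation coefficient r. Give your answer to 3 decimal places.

r = (nΣXY − ΣXΣY) / √[(nΣX² − (ΣX)²)(nΣY² − (ΣY)²)]
Numerator: 6×2949 − 117×137 = 1665
Denominator: √[(17250 − 13689)(21078 − 18769)] = √[3561 × 2309] = 2867.4639
r = 1665 / 2867.4639 ≈ 0.581

0.581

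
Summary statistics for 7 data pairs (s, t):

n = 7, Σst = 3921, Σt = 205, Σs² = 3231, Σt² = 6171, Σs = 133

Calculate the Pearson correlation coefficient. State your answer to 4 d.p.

0.0757

r = (nΣst − ΣsΣt) / √[(nΣs² − (Σs)²)(nΣt² − (Σt)²)]
Numerator: 7×3921 − 133×205 = 182
Denominator: √[(22617 − 17689)(43197 − 42025)] = √[4928 × 1172] = 2403.2511
r = 182 / 2403.2511 ≈ 0.0757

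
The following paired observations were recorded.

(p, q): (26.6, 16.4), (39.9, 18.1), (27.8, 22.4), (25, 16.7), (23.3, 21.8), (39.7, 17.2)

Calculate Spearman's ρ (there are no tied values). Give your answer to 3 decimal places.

0.086

Rank p: 3, 6, 4, 2, 1, 5
Rank q: 1, 4, 6, 2, 5, 3
d = rank(p) − rank(q): 2, 2, -2, 0, -4, 2; Σd² = 32
ρ = 1 − 6Σd² / [n(n²−1)] = 1 − 6×32 / (6×35) = 1 − 192/210 ≈ 0.086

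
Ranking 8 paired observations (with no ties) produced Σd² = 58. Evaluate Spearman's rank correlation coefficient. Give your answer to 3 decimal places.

ρ = 1 − 6Σd² / [n(n²−1)] = 1 − 6×58 / (8×63)
  = 1 − 348/504 = 1 − 0.6905 ≈ 0.310

0.310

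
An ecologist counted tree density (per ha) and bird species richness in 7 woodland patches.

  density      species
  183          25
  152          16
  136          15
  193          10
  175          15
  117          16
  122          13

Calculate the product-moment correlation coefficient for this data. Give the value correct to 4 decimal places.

0.1430

n = 7, Σx = 1078, Σy = 110, Σx² = 171536, Σy² = 1856, Σxy = 17060
nΣxy − ΣxΣy = 119420 − 118580 = 840
nΣx² − (Σx)² = 1200752 − 1162084 = 38668; nΣy² − (Σy)² = 12992 − 12100 = 892
r = 840 / √(38668 × 892) = 840 / 5872.9768 ≈ 0.1430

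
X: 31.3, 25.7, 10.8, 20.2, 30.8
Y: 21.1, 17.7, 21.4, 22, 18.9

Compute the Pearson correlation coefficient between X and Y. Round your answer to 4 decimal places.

n = 5, ΣX = 118.8, ΣY = 101.1, ΣX² = 3113.5, ΣY² = 2057.67, ΣXY = 2372.96
nΣXY − ΣXΣY = 11864.8 − 12010.68 = -145.88
nΣX² − (ΣX)² = 15567.5 − 14113.44 = 1454.06; nΣY² − (ΣY)² = 10288.35 − 10221.21 = 67.14
r = -145.88 / √(1454.06 × 67.14) = -145.88 / 312.4509 ≈ -0.4669

-0.4669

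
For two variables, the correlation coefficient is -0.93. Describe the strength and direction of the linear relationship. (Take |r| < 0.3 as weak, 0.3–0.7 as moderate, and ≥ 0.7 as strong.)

r = -0.93 < 0 so the relationship is negative.
|r| = 0.93, which falls in the strong range.

strong negative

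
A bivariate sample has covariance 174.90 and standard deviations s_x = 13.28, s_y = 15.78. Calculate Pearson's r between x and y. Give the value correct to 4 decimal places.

0.8346

r = Cov(x,y) / (s_x · s_y) = 174.90 / (13.28 × 15.78)
  = 174.90 / 209.5584 ≈ 0.8346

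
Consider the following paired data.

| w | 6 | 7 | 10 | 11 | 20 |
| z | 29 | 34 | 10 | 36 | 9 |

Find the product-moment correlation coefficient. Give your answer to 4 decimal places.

n = 5, Σw = 54, Σz = 118, Σw² = 706, Σz² = 3474, Σwz = 1088
nΣwz − ΣwΣz = 5440 − 6372 = -932
nΣw² − (Σw)² = 3530 − 2916 = 614; nΣz² − (Σz)² = 17370 − 13924 = 3446
r = -932 / √(614 × 3446) = -932 / 1454.5941 ≈ -0.6407

-0.6407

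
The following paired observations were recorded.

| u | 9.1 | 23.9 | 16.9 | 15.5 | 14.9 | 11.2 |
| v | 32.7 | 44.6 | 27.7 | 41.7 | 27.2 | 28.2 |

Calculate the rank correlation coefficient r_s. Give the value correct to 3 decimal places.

0.314

Rank u: 1, 6, 5, 4, 3, 2
Rank v: 4, 6, 2, 5, 1, 3
d = rank(u) − rank(v): -3, 0, 3, -1, 2, -1; Σd² = 24
ρ = 1 − 6Σd² / [n(n²−1)] = 1 − 6×24 / (6×35) = 1 − 144/210 ≈ 0.314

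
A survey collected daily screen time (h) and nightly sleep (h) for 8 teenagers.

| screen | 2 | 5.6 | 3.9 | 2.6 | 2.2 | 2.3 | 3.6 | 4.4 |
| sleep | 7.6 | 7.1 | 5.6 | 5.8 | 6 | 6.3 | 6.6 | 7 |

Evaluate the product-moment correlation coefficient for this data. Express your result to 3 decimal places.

n = 8, Σx = 26.6, Σy = 52, Σx² = 99.78, Σy² = 341.42, Σxy = 174.13
nΣxy − ΣxΣy = 1393.04 − 1383.2 = 9.84
nΣx² − (Σx)² = 798.24 − 707.56 = 90.68; nΣy² − (Σy)² = 2731.36 − 2704 = 27.36
r = 9.84 / √(90.68 × 27.36) = 9.84 / 49.8097 ≈ 0.198

0.198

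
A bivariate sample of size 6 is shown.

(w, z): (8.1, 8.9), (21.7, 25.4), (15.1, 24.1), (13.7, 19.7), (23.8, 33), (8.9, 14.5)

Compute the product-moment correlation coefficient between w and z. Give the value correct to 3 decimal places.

0.946

n = 6, Σw = 91.3, Σz = 125.6, Σw² = 1597.85, Σz² = 2992.52, Σwz = 2171.52
nΣwz − ΣwΣz = 13029.12 − 11467.28 = 1561.84
nΣw² − (Σw)² = 9587.1 − 8335.69 = 1251.41; nΣz² − (Σz)² = 17955.12 − 15775.36 = 2179.76
r = 1561.84 / √(1251.41 × 2179.76) = 1561.84 / 1651.5972 ≈ 0.946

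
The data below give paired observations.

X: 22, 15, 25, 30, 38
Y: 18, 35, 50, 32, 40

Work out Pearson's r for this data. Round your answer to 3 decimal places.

n = 5, ΣX = 130, ΣY = 175, ΣX² = 3678, ΣY² = 6673, ΣXY = 4651
nΣXY − ΣXΣY = 23255 − 22750 = 505
nΣX² − (ΣX)² = 18390 − 16900 = 1490; nΣY² − (ΣY)² = 33365 − 30625 = 2740
r = 505 / √(1490 × 2740) = 505 / 2020.5445 ≈ 0.250

0.250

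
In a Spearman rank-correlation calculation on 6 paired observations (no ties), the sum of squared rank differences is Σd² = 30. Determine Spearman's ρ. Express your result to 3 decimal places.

ρ = 1 − 6Σd² / [n(n²−1)] = 1 − 6×30 / (6×35)
  = 1 − 180/210 = 1 − 0.8571 ≈ 0.143

0.143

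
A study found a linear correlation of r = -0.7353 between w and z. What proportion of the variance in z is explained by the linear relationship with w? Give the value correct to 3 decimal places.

r² = (-0.7353)² = 0.541

0.541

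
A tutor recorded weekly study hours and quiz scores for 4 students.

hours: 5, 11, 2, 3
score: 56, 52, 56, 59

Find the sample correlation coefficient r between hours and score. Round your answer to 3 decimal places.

n = 4, Σx = 21, Σy = 223, Σx² = 159, Σy² = 12457, Σxy = 1141
nΣxy − ΣxΣy = 4564 − 4683 = -119
nΣx² − (Σx)² = 636 − 441 = 195; nΣy² − (Σy)² = 49828 − 49729 = 99
r = -119 / √(195 × 99) = -119 / 138.9424 ≈ -0.856

-0.856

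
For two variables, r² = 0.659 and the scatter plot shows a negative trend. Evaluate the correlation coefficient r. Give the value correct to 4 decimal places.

|r| = √0.659 = 0.8118
The association is negative, so r = −0.8118.

-0.8118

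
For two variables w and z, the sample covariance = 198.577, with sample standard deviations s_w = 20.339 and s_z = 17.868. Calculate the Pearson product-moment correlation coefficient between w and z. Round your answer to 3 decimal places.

r = Cov(w,z) / (s_w · s_z) = 198.577 / (20.339 × 17.868)
  = 198.577 / 363.4173 ≈ 0.546

0.546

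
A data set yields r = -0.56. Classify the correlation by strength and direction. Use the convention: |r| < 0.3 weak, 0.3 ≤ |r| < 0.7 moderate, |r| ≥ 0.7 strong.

r = -0.56 < 0 so the relationship is negative.
|r| = 0.56, which falls in the moderate range.

moderate negative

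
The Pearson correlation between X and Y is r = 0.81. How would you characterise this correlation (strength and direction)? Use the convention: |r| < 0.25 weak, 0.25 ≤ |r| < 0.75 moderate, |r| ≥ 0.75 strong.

strong positive

r = 0.81 > 0 so the relationship is positive.
|r| = 0.81, which falls in the strong range.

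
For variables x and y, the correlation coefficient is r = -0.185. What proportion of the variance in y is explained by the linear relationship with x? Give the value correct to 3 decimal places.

r² = (-0.185)² = 0.034

0.034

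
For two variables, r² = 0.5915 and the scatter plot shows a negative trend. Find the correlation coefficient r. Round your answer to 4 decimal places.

|r| = √0.5915 = 0.7691
The association is negative, so r = −0.7691.

-0.7691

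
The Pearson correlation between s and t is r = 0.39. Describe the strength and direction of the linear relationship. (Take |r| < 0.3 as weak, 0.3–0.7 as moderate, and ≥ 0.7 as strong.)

moderate positive

r = 0.39 > 0 so the relationship is positive.
|r| = 0.39, which falls in the moderate range.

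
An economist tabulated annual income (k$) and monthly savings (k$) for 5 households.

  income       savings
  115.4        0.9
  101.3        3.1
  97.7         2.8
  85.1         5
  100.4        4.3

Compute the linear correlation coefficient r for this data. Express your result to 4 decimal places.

-0.8975

n = 5, Σx = 499.9, Σy = 16.1, Σx² = 50446.31, Σy² = 61.75, Σxy = 1548.67
nΣxy − ΣxΣy = 7743.35 − 8048.39 = -305.04
nΣx² − (Σx)² = 252231.55 − 249900.01 = 2331.54; nΣy² − (Σy)² = 308.75 − 259.21 = 49.54
r = -305.04 / √(2331.54 × 49.54) = -305.04 / 339.8595 ≈ -0.8975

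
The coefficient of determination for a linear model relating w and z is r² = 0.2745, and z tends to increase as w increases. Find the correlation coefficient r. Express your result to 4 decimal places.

|r| = √0.2745 = 0.5239
The association is positive, so r = 0.5239.

0.5239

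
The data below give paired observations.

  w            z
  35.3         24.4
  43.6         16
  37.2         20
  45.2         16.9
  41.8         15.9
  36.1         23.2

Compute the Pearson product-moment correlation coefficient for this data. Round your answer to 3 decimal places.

n = 6, Σw = 239.2, Σz = 116.4, Σw² = 9624.38, Σz² = 2328.02, Σwz = 4568.94
nΣwz − ΣwΣz = 27413.64 − 27842.88 = -429.24
nΣw² − (Σw)² = 57746.28 − 57216.64 = 529.64; nΣz² − (Σz)² = 13968.12 − 13548.96 = 419.16
r = -429.24 / √(529.64 × 419.16) = -429.24 / 471.1729 ≈ -0.911

-0.911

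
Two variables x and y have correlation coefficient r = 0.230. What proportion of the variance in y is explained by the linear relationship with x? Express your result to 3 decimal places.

0.053

r² = (0.230)² = 0.053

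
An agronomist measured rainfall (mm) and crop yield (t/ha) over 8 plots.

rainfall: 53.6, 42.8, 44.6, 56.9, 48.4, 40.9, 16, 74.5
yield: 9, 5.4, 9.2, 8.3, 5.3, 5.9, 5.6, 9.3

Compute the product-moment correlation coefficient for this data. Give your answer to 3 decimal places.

0.644

n = 8, Σx = 377.7, Σy = 58, Σx² = 19753.19, Σy² = 444.44, Σxy = 2876.39
nΣxy − ΣxΣy = 23011.12 − 21906.6 = 1104.52
nΣx² − (Σx)² = 158025.52 − 142657.29 = 15368.23; nΣy² − (Σy)² = 3555.52 − 3364 = 191.52
r = 1104.52 / √(15368.23 × 191.52) = 1104.52 / 1715.6117 ≈ 0.644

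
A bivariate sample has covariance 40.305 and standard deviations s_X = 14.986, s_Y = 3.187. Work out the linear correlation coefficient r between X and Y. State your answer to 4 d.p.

r = Cov(X,Y) / (s_X · s_Y) = 40.305 / (14.986 × 3.187)
  = 40.305 / 47.7604 ≈ 0.8439

0.8439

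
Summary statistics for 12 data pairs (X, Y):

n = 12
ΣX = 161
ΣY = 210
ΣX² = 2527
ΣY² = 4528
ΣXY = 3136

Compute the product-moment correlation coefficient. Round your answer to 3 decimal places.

r = (nΣXY − ΣXΣY) / √[(nΣX² − (ΣX)²)(nΣY² − (ΣY)²)]
Numerator: 12×3136 − 161×210 = 3822
Denominator: √[(30324 − 25921)(54336 − 44100)] = √[4403 × 10236] = 6713.3530
r = 3822 / 6713.3530 ≈ 0.569

0.569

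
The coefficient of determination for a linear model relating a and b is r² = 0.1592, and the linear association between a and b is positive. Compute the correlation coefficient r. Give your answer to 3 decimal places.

0.399

|r| = √0.1592 = 0.399
The association is positive, so r = 0.399.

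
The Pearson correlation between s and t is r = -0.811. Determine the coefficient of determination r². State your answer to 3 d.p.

0.658

r² = (-0.811)² = 0.658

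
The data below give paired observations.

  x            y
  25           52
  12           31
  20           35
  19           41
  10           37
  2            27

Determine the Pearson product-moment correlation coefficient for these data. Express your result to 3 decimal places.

0.842

n = 6, Σx = 88, Σy = 223, Σx² = 1634, Σy² = 8669, Σxy = 3575
nΣxy − ΣxΣy = 21450 − 19624 = 1826
nΣx² − (Σx)² = 9804 − 7744 = 2060; nΣy² − (Σy)² = 52014 − 49729 = 2285
r = 1826 / √(2060 × 2285) = 1826 / 2169.5852 ≈ 0.842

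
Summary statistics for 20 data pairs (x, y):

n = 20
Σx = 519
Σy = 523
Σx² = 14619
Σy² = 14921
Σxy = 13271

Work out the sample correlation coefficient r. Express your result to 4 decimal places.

-0.2514

r = (nΣxy − ΣxΣy) / √[(nΣx² − (Σx)²)(nΣy² − (Σy)²)]
Numerator: 20×13271 − 519×523 = -6017
Denominator: √[(292380 − 269361)(298420 − 273529)] = √[23019 × 24891] = 23936.7067
r = -6017 / 23936.7067 ≈ -0.2514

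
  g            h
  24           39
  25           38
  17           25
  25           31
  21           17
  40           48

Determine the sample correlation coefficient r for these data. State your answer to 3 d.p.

n = 6, Σg = 152, Σh = 198, Σg² = 4156, Σh² = 7144, Σgh = 5363
nΣgh − ΣgΣh = 32178 − 30096 = 2082
nΣg² − (Σg)² = 24936 − 23104 = 1832; nΣh² − (Σh)² = 42864 − 39204 = 3660
r = 2082 / √(1832 × 3660) = 2082 / 2589.4246 ≈ 0.804

0.804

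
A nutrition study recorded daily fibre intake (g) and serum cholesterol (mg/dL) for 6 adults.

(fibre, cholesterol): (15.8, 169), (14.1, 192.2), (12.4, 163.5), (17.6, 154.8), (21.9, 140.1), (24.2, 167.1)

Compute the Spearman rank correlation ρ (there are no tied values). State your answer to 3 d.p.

Rank fibre: 3, 2, 1, 4, 5, 6
Rank cholesterol: 5, 6, 3, 2, 1, 4
d = rank(fibre) − rank(cholesterol): -2, -4, -2, 2, 4, 2; Σd² = 48
ρ = 1 − 6Σd² / [n(n²−1)] = 1 − 6×48 / (6×35) = 1 − 288/210 ≈ -0.371

-0.371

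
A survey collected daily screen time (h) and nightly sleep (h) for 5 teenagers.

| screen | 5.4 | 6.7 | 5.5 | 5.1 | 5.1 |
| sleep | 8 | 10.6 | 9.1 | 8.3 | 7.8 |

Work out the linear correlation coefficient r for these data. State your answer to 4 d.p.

n = 5, Σx = 27.8, Σy = 43.8, Σx² = 156.32, Σy² = 388.9, Σxy = 246.38
nΣxy − ΣxΣy = 1231.9 − 1217.64 = 14.26
nΣx² − (Σx)² = 781.6 − 772.84 = 8.76; nΣy² − (Σy)² = 1944.5 − 1918.44 = 26.06
r = 14.26 / √(8.76 × 26.06) = 14.26 / 15.1091 ≈ 0.9438

0.9438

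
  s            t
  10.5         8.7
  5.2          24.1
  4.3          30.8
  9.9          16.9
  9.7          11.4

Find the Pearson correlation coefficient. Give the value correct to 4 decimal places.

-0.9463

n = 5, Σs = 39.6, Σt = 91.9, Σs² = 347.88, Σt² = 2020.71, Σst = 627
nΣst − ΣsΣt = 3135 − 3639.24 = -504.24
nΣs² − (Σs)² = 1739.4 − 1568.16 = 171.24; nΣt² − (Σt)² = 10103.55 − 8445.61 = 1657.94
r = -504.24 / √(171.24 × 1657.94) = -504.24 / 532.8280 ≈ -0.9463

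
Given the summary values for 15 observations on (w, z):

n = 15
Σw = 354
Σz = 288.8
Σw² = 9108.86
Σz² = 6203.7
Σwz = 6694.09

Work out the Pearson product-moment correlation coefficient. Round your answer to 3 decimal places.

-0.175

r = (nΣwz − ΣwΣz) / √[(nΣw² − (Σw)²)(nΣz² − (Σz)²)]
Numerator: 15×6694.09 − 354×288.8 = -1823.85
Denominator: √[(136632.9 − 125316)(93055.5 − 83405.44)] = √[11316.9 × 9650.06] = 10450.2997
r = -1823.85 / 10450.2997 ≈ -0.175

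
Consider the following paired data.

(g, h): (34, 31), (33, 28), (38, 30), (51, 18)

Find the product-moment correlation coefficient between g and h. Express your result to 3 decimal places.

-0.924

n = 4, Σg = 156, Σh = 107, Σg² = 6290, Σh² = 2969, Σgh = 4036
nΣgh − ΣgΣh = 16144 − 16692 = -548
nΣg² − (Σg)² = 25160 − 24336 = 824; nΣh² − (Σh)² = 11876 − 11449 = 427
r = -548 / √(824 × 427) = -548 / 593.1678 ≈ -0.924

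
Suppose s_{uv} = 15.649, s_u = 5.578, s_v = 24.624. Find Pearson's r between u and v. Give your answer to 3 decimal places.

r = Cov(u,v) / (s_u · s_v) = 15.649 / (5.578 × 24.624)
  = 15.649 / 137.3527 ≈ 0.114

0.114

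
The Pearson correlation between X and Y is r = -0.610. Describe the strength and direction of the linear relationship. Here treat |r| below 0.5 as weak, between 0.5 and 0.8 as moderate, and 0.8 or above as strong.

r = -0.610 < 0 so the relationship is negative.
|r| = 0.610, which falls in the moderate range.

moderate negative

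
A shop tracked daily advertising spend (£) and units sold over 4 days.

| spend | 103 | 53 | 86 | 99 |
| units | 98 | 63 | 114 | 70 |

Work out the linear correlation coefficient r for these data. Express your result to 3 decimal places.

n = 4, Σx = 341, Σy = 345, Σx² = 30615, Σy² = 31469, Σxy = 30167
nΣxy − ΣxΣy = 120668 − 117645 = 3023
nΣx² − (Σx)² = 122460 − 116281 = 6179; nΣy² − (Σy)² = 125876 − 119025 = 6851
r = 3023 / √(6179 × 6851) = 3023 / 6506.3299 ≈ 0.465

0.465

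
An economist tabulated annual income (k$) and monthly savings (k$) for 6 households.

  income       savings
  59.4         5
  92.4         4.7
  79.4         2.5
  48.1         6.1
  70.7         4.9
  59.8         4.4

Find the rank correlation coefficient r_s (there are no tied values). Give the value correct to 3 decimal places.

Rank income: 2, 6, 5, 1, 4, 3
Rank savings: 5, 3, 1, 6, 4, 2
d = rank(income) − rank(savings): -3, 3, 4, -5, 0, 1; Σd² = 60
ρ = 1 − 6Σd² / [n(n²−1)] = 1 − 6×60 / (6×35) = 1 − 360/210 ≈ -0.714

-0.714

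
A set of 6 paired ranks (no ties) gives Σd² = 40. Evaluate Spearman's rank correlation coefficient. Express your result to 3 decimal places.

ρ = 1 − 6Σd² / [n(n²−1)] = 1 − 6×40 / (6×35)
  = 1 − 240/210 = 1 − 1.1429 ≈ -0.143

-0.143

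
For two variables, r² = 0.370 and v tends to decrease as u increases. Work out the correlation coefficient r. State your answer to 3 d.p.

|r| = √0.370 = 0.608
The association is negative, so r = −0.608.

-0.608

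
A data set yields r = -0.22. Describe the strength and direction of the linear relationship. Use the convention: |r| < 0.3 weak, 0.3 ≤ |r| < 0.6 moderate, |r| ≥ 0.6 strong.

r = -0.22 < 0 so the relationship is negative.
|r| = 0.22, which falls in the weak range.

weak negative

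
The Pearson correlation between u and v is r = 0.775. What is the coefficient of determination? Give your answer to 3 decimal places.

r² = (0.775)² = 0.601

0.601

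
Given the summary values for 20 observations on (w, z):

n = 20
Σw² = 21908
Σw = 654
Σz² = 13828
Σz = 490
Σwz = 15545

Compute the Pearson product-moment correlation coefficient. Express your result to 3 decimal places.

r = (nΣwz − ΣwΣz) / √[(nΣw² − (Σw)²)(nΣz² − (Σz)²)]
Numerator: 20×15545 − 654×490 = -9560
Denominator: √[(438160 − 427716)(276560 − 240100)] = √[10444 × 36460] = 19513.7961
r = -9560 / 19513.7961 ≈ -0.490

-0.490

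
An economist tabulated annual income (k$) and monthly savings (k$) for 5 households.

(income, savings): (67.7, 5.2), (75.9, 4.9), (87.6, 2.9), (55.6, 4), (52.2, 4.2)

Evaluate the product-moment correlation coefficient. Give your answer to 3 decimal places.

-0.339

n = 5, Σx = 339, Σy = 21.2, Σx² = 23834.06, Σy² = 93.1, Σxy = 1419.63
nΣxy − ΣxΣy = 7098.15 − 7186.8 = -88.65
nΣx² − (Σx)² = 119170.3 − 114921 = 4249.3; nΣy² − (Σy)² = 465.5 − 449.44 = 16.06
r = -88.65 / √(4249.3 × 16.06) = -88.65 / 261.2351 ≈ -0.339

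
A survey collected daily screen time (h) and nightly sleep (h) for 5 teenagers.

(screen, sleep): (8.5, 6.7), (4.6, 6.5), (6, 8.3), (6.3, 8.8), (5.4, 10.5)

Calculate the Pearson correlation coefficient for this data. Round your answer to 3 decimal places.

n = 5, Σx = 30.8, Σy = 40.8, Σx² = 198.26, Σy² = 343.72, Σxy = 248.79
nΣxy − ΣxΣy = 1243.95 − 1256.64 = -12.69
nΣx² − (Σx)² = 991.3 − 948.64 = 42.66; nΣy² − (Σy)² = 1718.6 − 1664.64 = 53.96
r = -12.69 / √(42.66 × 53.96) = -12.69 / 47.9785 ≈ -0.264

-0.264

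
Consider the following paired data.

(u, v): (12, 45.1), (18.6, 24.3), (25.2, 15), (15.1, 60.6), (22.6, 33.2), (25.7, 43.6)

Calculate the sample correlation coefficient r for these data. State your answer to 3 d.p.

n = 6, Σu = 119.2, Σv = 221.8, Σu² = 2524.26, Σv² = 9525.06, Σuv = 4157.08
nΣuv − ΣuΣv = 24942.48 − 26438.56 = -1496.08
nΣu² − (Σu)² = 15145.56 − 14208.64 = 936.92; nΣv² − (Σv)² = 57150.36 − 49195.24 = 7955.12
r = -1496.08 / √(936.92 × 7955.12) = -1496.08 / 2730.0753 ≈ -0.548

-0.548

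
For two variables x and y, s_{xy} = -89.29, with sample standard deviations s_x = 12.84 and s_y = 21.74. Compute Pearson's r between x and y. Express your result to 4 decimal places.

-0.3199

r = Cov(x,y) / (s_x · s_y) = -89.29 / (12.84 × 21.74)
  = -89.29 / 279.1416 ≈ -0.3199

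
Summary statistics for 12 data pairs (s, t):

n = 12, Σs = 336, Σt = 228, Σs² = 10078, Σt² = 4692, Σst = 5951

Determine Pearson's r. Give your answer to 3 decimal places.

r = (nΣst − ΣsΣt) / √[(nΣs² − (Σs)²)(nΣt² − (Σt)²)]
Numerator: 12×5951 − 336×228 = -5196
Denominator: √[(120936 − 112896)(56304 − 51984)] = √[8040 × 4320] = 5893.4540
r = -5196 / 5893.4540 ≈ -0.882

-0.882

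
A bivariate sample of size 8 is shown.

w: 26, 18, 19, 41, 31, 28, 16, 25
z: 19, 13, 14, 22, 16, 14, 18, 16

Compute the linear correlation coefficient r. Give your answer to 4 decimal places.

n = 8, Σw = 204, Σz = 132, Σw² = 5668, Σz² = 2242, Σwz = 3472
nΣwz − ΣwΣz = 27776 − 26928 = 848
nΣw² − (Σw)² = 45344 − 41616 = 3728; nΣz² − (Σz)² = 17936 − 17424 = 512
r = 848 / √(3728 × 512) = 848 / 1381.5701 ≈ 0.6138

0.6138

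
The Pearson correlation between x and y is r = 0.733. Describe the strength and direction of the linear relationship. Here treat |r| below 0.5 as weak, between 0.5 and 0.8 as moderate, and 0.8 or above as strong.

r = 0.733 > 0 so the relationship is positive.
|r| = 0.733, which falls in the moderate range.

moderate positive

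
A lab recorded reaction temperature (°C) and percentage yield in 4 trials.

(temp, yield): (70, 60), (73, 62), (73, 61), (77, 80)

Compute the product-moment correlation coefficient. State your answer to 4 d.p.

0.9037

n = 4, Σx = 293, Σy = 263, Σx² = 21487, Σy² = 17565, Σxy = 19339
nΣxy − ΣxΣy = 77356 − 77059 = 297
nΣx² − (Σx)² = 85948 − 85849 = 99; nΣy² − (Σy)² = 70260 − 69169 = 1091
r = 297 / √(99 × 1091) = 297 / 328.6472 ≈ 0.9037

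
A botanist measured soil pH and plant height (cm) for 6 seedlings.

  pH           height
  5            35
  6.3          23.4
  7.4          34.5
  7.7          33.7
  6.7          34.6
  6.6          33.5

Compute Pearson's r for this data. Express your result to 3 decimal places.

0.088

n = 6, Σx = 39.7, Σy = 194.7, Σx² = 267.19, Σy² = 6417.91, Σxy = 1290.13
nΣxy − ΣxΣy = 7740.78 − 7729.59 = 11.19
nΣx² − (Σx)² = 1603.14 − 1576.09 = 27.05; nΣy² − (Σy)² = 38507.46 − 37908.09 = 599.37
r = 11.19 / √(27.05 × 599.37) = 11.19 / 127.3301 ≈ 0.088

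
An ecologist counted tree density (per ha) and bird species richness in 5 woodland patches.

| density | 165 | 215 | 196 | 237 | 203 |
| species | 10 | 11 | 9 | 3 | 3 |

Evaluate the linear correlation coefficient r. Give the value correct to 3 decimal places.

n = 5, Σx = 1016, Σy = 36, Σx² = 209244, Σy² = 320, Σxy = 7099
nΣxy − ΣxΣy = 35495 − 36576 = -1081
nΣx² − (Σx)² = 1046220 − 1032256 = 13964; nΣy² − (Σy)² = 1600 − 1296 = 304
r = -1081 / √(13964 × 304) = -1081 / 2060.3534 ≈ -0.525

-0.525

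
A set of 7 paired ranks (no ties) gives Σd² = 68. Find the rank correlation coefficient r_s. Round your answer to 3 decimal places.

-0.214

ρ = 1 − 6Σd² / [n(n²−1)] = 1 − 6×68 / (7×48)
  = 1 − 408/336 = 1 − 1.2143 ≈ -0.214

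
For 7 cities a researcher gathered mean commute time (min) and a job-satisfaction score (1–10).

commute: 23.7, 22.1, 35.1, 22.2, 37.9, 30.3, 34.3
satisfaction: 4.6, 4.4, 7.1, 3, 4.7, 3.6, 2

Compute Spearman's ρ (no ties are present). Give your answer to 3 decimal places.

0.429

Rank commute: 3, 1, 6, 2, 7, 4, 5
Rank satisfaction: 5, 4, 7, 2, 6, 3, 1
d = rank(commute) − rank(satisfaction): -2, -3, -1, 0, 1, 1, 4; Σd² = 32
ρ = 1 − 6Σd² / [n(n²−1)] = 1 − 6×32 / (7×48) = 1 − 192/336 ≈ 0.429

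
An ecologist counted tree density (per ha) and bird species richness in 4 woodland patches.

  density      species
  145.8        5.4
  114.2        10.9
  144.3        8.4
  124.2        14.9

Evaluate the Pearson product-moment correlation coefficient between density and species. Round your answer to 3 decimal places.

n = 4, Σx = 528.5, Σy = 39.6, Σx² = 70547.41, Σy² = 440.54, Σxy = 5094.8
nΣxy − ΣxΣy = 20379.2 − 20928.6 = -549.4
nΣx² − (Σx)² = 282189.64 − 279312.25 = 2877.39; nΣy² − (Σy)² = 1762.16 − 1568.16 = 194
r = -549.4 / √(2877.39 × 194) = -549.4 / 747.1370 ≈ -0.735

-0.735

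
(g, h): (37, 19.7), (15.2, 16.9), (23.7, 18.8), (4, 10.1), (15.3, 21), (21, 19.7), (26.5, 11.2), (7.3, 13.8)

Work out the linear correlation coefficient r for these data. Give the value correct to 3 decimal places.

0.462

n = 8, Σg = 150, Σh = 131.2, Σg² = 3608.36, Σh² = 2274.12, Σgh = 2604.28
nΣgh − ΣgΣh = 20834.24 − 19680 = 1154.24
nΣg² − (Σg)² = 28866.88 − 22500 = 6366.88; nΣh² − (Σh)² = 18192.96 − 17213.44 = 979.52
r = 1154.24 / √(6366.88 × 979.52) = 1154.24 / 2497.2958 ≈ 0.462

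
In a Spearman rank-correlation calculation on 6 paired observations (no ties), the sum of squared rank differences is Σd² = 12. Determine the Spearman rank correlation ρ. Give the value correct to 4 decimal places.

0.6571

ρ = 1 − 6Σd² / [n(n²−1)] = 1 − 6×12 / (6×35)
  = 1 − 72/210 = 1 − 0.34286 ≈ 0.6571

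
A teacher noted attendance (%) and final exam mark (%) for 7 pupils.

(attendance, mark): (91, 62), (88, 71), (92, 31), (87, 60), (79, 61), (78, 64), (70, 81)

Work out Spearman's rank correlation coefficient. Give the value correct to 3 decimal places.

-0.607

Rank attendance: 6, 5, 7, 4, 3, 2, 1
Rank mark: 4, 6, 1, 2, 3, 5, 7
d = rank(attendance) − rank(mark): 2, -1, 6, 2, 0, -3, -6; Σd² = 90
ρ = 1 − 6Σd² / [n(n²−1)] = 1 − 6×90 / (7×48) = 1 − 540/336 ≈ -0.607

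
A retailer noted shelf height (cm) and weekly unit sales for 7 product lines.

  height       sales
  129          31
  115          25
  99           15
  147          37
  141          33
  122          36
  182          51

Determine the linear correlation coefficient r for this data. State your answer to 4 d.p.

n = 7, Σx = 935, Σy = 228, Σx² = 129165, Σy² = 8166, Σxy = 32125
nΣxy − ΣxΣy = 224875 − 213180 = 11695
nΣx² − (Σx)² = 904155 − 874225 = 29930; nΣy² − (Σy)² = 57162 − 51984 = 5178
r = 11695 / √(29930 × 5178) = 11695 / 12448.9976 ≈ 0.9394

0.9394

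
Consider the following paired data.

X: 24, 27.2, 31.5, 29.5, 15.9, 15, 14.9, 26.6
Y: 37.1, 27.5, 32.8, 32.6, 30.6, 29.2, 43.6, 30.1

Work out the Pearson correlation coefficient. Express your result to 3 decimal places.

n = 8, ΣX = 184.6, ΣY = 263.5, ΣX² = 4585.72, ΣY² = 8867.23, ΣXY = 6008.14
nΣXY − ΣXΣY = 48065.12 − 48642.1 = -576.98
nΣX² − (ΣX)² = 36685.76 − 34077.16 = 2608.6; nΣY² − (ΣY)² = 70937.84 − 69432.25 = 1505.59
r = -576.98 / √(2608.6 × 1505.59) = -576.98 / 1981.7876 ≈ -0.291

-0.291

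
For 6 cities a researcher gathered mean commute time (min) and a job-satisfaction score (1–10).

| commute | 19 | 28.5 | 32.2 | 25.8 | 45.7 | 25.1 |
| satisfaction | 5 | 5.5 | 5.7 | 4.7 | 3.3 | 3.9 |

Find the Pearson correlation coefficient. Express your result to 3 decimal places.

-0.482

n = 6, Σx = 176.3, Σy = 28.1, Σx² = 5594.23, Σy² = 135.93, Σxy = 805.25
nΣxy − ΣxΣy = 4831.5 − 4954.03 = -122.53
nΣx² − (Σx)² = 33565.38 − 31081.69 = 2483.69; nΣy² − (Σy)² = 815.58 − 789.61 = 25.97
r = -122.53 / √(2483.69 × 25.97) = -122.53 / 253.9713 ≈ -0.482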